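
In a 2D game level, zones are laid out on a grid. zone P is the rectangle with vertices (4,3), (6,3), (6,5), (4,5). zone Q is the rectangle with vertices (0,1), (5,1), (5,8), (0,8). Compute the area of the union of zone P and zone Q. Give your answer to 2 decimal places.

By inclusion–exclusion:
Individual areas: |zone P| = 4, |zone Q| = 35.
|zone P∩zone Q|: x∈[4,5], y∈[3,5] → 1·2 = 2.
|zone P ∪ zone Q| = 39 − 2 = 37.00.

37.00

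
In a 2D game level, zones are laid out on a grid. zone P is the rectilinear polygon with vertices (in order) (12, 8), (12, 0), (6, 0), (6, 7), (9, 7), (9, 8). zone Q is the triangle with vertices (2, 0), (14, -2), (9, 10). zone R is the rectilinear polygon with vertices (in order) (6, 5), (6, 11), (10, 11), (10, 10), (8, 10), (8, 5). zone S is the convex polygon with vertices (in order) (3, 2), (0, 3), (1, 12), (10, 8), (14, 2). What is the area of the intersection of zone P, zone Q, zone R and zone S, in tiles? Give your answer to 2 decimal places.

3.42

The intersection is the polygon with vertices (6.9,7), (8,7), (8,5), (6,5), (6,5.714).
By the shoelace formula its area is 3.42.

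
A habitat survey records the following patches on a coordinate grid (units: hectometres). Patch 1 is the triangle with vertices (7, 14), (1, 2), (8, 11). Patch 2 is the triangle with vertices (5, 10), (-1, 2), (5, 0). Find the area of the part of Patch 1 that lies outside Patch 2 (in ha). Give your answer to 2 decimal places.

|Patch 1| = 15, |Patch 1∩Patch 2| = 5.7143.
|Patch 1 ∖ Patch 2| = |Patch 1| − |Patch 1∩Patch 2| = 15 − 5.7143 = 9.29.

9.29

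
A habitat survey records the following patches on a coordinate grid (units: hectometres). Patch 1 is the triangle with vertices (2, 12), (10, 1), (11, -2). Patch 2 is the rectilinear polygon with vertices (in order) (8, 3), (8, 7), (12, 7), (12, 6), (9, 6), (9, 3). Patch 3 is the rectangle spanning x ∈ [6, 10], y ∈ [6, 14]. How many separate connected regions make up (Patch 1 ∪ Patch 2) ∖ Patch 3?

(Patch 1 ∪ Patch 2) ∖ Patch 3 splits into 2 disjoint pieces (area 9.2045, area 2).

2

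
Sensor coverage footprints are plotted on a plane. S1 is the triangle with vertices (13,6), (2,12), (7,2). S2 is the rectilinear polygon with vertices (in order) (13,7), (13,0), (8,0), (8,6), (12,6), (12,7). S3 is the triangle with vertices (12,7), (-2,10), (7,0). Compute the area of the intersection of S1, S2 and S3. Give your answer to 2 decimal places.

The intersection is the polygon with vertices (8,2.667), (8,6), (11.286,6), (9.727,3.818).
By the shoelace formula its area is 6.46.

6.46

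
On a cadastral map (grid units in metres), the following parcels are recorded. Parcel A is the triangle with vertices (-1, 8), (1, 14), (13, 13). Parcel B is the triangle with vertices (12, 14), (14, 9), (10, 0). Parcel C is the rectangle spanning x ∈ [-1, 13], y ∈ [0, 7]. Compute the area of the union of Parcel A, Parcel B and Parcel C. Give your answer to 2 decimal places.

By inclusion–exclusion:
Individual areas: |Parcel A| = 37, |Parcel B| = 19, |Parcel C| = 98.
|Parcel A∩Parcel B| = 0.2278.
|Parcel A∩Parcel C| = 0.
|Parcel B∩Parcel C| = 7.375.
|Parcel A∩Parcel B∩Parcel C| = 0.
|Parcel A ∪ Parcel B ∪ Parcel C| = 154 − 7.6028 + 0 = 146.40.

146.40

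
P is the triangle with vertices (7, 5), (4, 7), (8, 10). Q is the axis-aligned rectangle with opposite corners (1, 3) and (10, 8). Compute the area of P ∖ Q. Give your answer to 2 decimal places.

|P| = 8.5, |P∩Q| = 6.2333.
|P ∖ Q| = |P| − |P∩Q| = 8.5 − 6.2333 = 2.27.

2.27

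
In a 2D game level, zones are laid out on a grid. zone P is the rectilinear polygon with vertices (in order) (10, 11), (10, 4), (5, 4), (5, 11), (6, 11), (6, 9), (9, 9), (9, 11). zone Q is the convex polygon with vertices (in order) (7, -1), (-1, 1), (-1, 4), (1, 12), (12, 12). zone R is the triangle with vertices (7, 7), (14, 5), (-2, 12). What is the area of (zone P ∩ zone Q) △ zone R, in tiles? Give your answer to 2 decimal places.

|zone P ∩ zone Q| = 27.4923.
|(zone P ∩ zone Q) ∩ zone R| = 4.3189.
|(zone P ∩ zone Q) △ zone R| = 27.4923 + 8.5 − 8.6379 = 27.35.

27.35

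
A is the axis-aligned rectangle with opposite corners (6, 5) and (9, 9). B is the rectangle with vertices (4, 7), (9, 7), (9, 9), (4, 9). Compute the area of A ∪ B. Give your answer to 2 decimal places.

By inclusion–exclusion:
Individual areas: |A| = 12, |B| = 10.
|A∩B|: x∈[6,9], y∈[7,9] → 3·2 = 6.
|A ∪ B| = 22 − 6 = 16.00.

16.00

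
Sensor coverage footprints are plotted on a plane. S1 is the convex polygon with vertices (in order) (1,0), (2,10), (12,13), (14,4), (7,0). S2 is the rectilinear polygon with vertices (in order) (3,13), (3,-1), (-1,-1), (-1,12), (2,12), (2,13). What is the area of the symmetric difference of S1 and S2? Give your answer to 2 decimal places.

145.70

|S1| = 123, |S2| = 53, |S1∩S2| = 15.15.
|S1 △ S2| = |S1| + |S2| − 2·|S1∩S2| = 123 + 53 − 30.3 = 145.70.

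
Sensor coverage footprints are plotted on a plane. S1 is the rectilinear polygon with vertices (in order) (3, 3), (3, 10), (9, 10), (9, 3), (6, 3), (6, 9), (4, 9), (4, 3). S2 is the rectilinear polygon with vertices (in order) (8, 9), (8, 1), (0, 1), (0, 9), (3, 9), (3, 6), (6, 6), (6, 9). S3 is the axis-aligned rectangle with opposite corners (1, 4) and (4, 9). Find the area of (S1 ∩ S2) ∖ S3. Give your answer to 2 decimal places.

|S1 ∩ S2| = 15.
|(S1 ∩ S2) ∩ S3| = 2.
|(S1 ∩ S2) ∖ S3| = 15 − 2 = 13.00.

13.00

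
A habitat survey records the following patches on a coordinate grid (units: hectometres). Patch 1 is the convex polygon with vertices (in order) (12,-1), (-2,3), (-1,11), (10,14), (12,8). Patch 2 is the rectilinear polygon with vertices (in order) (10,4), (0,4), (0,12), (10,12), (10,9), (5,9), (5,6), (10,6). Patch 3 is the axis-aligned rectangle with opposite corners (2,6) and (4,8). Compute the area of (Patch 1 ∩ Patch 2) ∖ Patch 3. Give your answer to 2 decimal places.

60.03

|Patch 1 ∩ Patch 2| = 64.0303.
|(Patch 1 ∩ Patch 2) ∩ Patch 3| = 4.
|(Patch 1 ∩ Patch 2) ∖ Patch 3| = 64.0303 − 4 = 60.03.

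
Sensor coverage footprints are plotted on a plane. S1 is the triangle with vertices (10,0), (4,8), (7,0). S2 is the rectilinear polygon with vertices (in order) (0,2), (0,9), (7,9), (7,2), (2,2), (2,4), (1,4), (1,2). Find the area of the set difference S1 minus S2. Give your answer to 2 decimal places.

6.75

|S1| = 12, |S1∩S2| = 5.25.
|S1 ∖ S2| = |S1| − |S1∩S2| = 12 − 5.25 = 6.75.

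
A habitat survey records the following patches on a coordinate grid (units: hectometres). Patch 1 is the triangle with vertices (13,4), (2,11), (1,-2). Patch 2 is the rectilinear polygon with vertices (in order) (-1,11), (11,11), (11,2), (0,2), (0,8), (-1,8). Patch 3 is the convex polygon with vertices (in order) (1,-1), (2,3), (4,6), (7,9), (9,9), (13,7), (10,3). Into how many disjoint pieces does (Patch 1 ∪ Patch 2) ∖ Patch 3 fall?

(Patch 1 ∪ Patch 2) ∖ Patch 3 splits into 2 disjoint pieces (area 10.6756, area 53.9402).

2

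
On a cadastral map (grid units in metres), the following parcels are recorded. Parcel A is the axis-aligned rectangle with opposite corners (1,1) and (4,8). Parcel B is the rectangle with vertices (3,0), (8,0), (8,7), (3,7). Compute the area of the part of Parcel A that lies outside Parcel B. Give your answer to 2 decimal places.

15.00

|Parcel A∩Parcel B|: x∈[3,4], y∈[1,7] → 1·6 = 6.
|Parcel A| = 21.
|Parcel A ∖ Parcel B| = |Parcel A| − |Parcel A∩Parcel B| = 21 − 6 = 15.00.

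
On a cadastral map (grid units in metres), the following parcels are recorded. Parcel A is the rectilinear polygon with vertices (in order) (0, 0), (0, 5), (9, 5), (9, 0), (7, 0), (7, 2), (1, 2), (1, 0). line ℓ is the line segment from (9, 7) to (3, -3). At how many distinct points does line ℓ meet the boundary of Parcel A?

The segment meets the boundary at (6,2), (7.8,5).

2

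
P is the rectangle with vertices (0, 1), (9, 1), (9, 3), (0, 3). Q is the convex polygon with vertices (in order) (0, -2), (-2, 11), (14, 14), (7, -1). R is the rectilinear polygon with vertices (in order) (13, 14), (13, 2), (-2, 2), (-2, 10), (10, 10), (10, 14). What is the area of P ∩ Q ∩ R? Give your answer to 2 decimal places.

8.63

The intersection is the polygon with vertices (0,3), (8.867,3), (8.4,2), (0,2).
By the shoelace formula its area is 8.63.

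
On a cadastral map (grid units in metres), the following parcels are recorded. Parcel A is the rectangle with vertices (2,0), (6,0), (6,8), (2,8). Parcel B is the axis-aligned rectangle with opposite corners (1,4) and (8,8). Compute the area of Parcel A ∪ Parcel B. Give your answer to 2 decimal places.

By inclusion–exclusion:
Individual areas: |Parcel A| = 32, |Parcel B| = 28.
|Parcel A∩Parcel B|: x∈[2,6], y∈[4,8] → 4·4 = 16.
|Parcel A ∪ Parcel B| = 60 − 16 = 44.00.

44.00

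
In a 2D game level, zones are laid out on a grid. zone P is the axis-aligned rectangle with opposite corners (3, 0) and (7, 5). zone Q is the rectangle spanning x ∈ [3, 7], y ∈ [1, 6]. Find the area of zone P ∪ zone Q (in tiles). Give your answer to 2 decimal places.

24.00

By inclusion–exclusion:
Individual areas: |zone P| = 20, |zone Q| = 20.
|zone P∩zone Q|: x∈[3,7], y∈[1,5] → 4·4 = 16.
|zone P ∪ zone Q| = 40 − 16 = 24.00.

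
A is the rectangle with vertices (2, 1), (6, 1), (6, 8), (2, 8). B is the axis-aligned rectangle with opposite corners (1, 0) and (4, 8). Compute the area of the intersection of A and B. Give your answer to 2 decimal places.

|A∩B|: x∈[2,4], y∈[1,8] → 2·7 = 14.

14.00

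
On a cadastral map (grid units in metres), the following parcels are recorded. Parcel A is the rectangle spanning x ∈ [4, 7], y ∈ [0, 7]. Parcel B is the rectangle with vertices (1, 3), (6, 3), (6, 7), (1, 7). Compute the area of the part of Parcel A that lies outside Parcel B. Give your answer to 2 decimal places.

|Parcel A∩Parcel B|: x∈[4,6], y∈[3,7] → 2·4 = 8.
|Parcel A| = 21.
|Parcel A ∖ Parcel B| = |Parcel A| − |Parcel A∩Parcel B| = 21 − 8 = 13.00.

13.00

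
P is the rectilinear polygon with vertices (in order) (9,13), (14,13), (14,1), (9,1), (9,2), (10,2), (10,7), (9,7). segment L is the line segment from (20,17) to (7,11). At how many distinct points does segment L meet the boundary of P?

2

The segment meets the boundary at (9,11.923), (11.333,13).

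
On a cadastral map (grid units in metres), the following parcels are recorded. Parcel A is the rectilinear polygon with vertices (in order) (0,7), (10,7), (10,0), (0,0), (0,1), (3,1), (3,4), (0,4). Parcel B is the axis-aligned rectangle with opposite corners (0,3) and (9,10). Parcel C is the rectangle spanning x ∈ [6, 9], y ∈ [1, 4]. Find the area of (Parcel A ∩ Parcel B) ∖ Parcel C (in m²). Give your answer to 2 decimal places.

30.00

|Parcel A ∩ Parcel B| = 33.
|(Parcel A ∩ Parcel B) ∩ Parcel C| = 3.
|(Parcel A ∩ Parcel B) ∖ Parcel C| = 33 − 3 = 30.00.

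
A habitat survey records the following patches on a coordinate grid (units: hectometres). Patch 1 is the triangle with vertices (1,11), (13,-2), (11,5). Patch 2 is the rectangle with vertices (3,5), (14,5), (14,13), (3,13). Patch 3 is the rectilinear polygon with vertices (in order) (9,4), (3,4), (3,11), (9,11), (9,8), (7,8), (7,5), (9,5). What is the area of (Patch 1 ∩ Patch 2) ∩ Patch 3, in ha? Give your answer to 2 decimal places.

7.62

|Patch 1 ∩ Patch 2| = 12.4179.
|(Patch 1 ∩ Patch 2) ∩ Patch 3| = 7.62.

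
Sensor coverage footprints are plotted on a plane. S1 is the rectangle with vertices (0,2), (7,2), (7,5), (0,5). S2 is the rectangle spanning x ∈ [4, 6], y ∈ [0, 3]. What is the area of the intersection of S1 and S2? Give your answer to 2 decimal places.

2.00

|S1∩S2|: x∈[4,6], y∈[2,3] → 2·1 = 2.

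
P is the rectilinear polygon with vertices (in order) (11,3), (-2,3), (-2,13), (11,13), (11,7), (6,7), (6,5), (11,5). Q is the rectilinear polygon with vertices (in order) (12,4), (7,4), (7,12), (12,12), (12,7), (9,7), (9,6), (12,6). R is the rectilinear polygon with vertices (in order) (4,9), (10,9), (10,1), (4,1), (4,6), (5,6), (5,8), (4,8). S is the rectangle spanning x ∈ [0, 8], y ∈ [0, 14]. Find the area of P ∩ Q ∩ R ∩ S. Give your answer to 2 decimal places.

3.00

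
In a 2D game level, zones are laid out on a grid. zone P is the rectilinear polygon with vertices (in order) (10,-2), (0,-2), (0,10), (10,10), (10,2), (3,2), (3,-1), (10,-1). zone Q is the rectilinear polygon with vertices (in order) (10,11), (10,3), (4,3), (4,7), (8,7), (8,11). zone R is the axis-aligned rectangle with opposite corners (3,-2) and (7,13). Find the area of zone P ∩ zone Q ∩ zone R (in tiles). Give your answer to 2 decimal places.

The intersection is the polygon with vertices (4,3), (4,7), (7,7), (7,3).
By the shoelace formula its area is 12.00.

12.00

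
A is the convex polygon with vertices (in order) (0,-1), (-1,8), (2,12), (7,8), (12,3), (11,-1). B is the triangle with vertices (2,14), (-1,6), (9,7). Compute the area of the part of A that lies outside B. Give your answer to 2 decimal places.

86.09

|A| = 114, |A∩B| = 27.9062.
|A ∖ B| = |A| − |A∩B| = 114 − 27.9062 = 86.09.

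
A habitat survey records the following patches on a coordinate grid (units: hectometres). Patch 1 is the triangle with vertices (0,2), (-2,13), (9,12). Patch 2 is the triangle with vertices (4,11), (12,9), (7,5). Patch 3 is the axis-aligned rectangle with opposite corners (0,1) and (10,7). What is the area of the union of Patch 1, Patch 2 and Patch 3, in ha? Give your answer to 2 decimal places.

By inclusion–exclusion:
Individual areas: |Patch 1| = 59.5, |Patch 2| = 21, |Patch 3| = 60.
|Patch 1∩Patch 2| = 4.2883.
|Patch 1∩Patch 3| = 11.25.
|Patch 2∩Patch 3| = 3.5.
|Patch 1∩Patch 2∩Patch 3| = 0.
|Patch 1 ∪ Patch 2 ∪ Patch 3| = 140.5 − 19.0383 + 0 = 121.46.

121.46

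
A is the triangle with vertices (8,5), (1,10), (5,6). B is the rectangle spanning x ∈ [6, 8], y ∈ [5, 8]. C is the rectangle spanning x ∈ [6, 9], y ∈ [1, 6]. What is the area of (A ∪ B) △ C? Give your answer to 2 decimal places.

|A ∪ B| = 9.2381.
|(A ∪ B) ∩ C| = 2.
|(A ∪ B) △ C| = 9.2381 + 15 − 4 = 20.24.

20.24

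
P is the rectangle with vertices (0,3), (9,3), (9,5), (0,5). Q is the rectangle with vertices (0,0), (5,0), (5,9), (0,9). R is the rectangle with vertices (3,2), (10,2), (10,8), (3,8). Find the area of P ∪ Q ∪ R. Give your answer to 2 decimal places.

75.00

By inclusion–exclusion:
Individual areas: |P| = 18, |Q| = 45, |R| = 42.
|P∩Q|: x∈[0,5], y∈[3,5] → 5·2 = 10.
|P∩R|: x∈[3,9], y∈[3,5] → 6·2 = 12.
|Q∩R|: x∈[3,5], y∈[2,8] → 2·6 = 12.
|P∩Q∩R| = 4.
|P ∪ Q ∪ R| = 105 − 34 + 4 = 75.00.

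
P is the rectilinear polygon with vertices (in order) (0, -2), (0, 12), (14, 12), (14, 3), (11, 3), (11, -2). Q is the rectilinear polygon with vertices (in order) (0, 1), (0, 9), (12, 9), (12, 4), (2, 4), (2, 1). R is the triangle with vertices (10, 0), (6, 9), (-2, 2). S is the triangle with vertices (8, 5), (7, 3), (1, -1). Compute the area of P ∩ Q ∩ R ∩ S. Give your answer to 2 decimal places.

0.32

The intersection is the polygon with vertices (7.882,4.765), (7.5,4), (6.833,4), (7.839,4.862).
By the shoelace formula its area is 0.32.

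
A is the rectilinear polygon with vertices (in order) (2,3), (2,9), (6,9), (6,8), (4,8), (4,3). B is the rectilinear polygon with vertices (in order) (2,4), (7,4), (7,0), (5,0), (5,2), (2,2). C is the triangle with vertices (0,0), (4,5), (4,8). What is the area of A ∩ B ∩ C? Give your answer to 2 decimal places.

0.80

The intersection is the polygon with vertices (3.2,4), (2.4,3), (2,3), (2,4).
By the shoelace formula its area is 0.80.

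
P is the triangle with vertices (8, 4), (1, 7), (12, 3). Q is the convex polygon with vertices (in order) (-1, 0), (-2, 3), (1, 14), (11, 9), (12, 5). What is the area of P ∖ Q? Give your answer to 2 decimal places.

|P| = 2.5, |P∩Q| = 2.0214.
|P ∖ Q| = |P| − |P∩Q| = 2.5 − 2.0214 = 0.48.

0.48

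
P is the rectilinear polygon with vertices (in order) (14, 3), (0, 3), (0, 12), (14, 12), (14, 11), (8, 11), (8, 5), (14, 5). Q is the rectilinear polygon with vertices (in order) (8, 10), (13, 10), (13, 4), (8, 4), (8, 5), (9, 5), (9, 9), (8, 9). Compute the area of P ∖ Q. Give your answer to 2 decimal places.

|P| = 90, |P∩Q| = 5.
|P ∖ Q| = |P| − |P∩Q| = 90 − 5 = 85.00.

85.00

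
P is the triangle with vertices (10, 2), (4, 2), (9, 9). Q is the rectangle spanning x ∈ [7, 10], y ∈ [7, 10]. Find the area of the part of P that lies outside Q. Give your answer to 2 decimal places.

19.29

|P| = 21, |P∩Q| = 1.7143.
|P ∖ Q| = |P| − |P∩Q| = 21 − 1.7143 = 19.29.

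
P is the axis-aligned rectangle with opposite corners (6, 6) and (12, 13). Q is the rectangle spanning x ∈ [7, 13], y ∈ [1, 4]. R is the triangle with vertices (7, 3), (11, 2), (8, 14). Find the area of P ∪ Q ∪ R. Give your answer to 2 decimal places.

By inclusion–exclusion:
Individual areas: |P| = 42, |Q| = 18, |R| = 22.5.
|P∩Q| = 0 (no overlap).
|P∩R| = 10.7386.
|Q∩R| = 5.4545.
|P∩Q∩R| = 0.
|P ∪ Q ∪ R| = 82.5 − 16.1932 + 0 = 66.31.

66.31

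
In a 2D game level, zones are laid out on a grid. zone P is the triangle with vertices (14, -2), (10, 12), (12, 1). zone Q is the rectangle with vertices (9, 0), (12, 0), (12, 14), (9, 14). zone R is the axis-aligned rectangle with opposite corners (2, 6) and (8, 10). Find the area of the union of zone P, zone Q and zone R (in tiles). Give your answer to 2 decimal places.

70.00

By inclusion–exclusion:
Individual areas: |zone P| = 8, |zone Q| = 42, |zone R| = 24.
|zone P∩zone Q| = 4.
|zone P∩zone R| = 0.
|zone Q∩zone R| = 0 (no overlap).
|zone P∩zone Q∩zone R| = 0.
|zone P ∪ zone Q ∪ zone R| = 74 − 4 + 0 = 70.00.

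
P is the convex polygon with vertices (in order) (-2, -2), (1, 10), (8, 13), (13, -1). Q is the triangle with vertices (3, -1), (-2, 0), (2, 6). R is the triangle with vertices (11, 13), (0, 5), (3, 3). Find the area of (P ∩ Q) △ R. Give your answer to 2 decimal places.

|P ∩ Q| = 16.6762.
|(P ∩ Q) ∩ R| = 1.6862.
|(P ∩ Q) △ R| = 16.6762 + 23 − 3.3725 = 36.30.

36.30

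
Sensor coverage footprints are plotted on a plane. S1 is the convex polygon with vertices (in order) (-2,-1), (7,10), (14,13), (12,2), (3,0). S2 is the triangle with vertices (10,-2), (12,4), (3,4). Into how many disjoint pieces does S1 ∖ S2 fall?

S1 ∖ S2 is a single connected region.

1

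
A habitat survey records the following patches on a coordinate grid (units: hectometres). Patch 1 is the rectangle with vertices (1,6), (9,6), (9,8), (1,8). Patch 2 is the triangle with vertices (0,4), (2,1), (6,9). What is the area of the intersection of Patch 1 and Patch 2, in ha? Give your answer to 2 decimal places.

The intersection is the polygon with vertices (5.5,8), (4.5,6), (2.4,6), (4.8,8).
By the shoelace formula its area is 2.80.

2.80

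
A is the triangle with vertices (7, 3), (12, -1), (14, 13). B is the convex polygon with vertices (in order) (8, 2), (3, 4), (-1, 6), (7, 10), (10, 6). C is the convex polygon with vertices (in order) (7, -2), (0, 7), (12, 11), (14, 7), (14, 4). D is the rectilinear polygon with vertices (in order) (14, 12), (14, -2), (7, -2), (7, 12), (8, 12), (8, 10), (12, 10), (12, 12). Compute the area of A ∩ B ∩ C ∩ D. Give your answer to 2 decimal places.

The intersection is the polygon with vertices (10,6), (8.071,2.143), (7,3), (9.534,6.621).
By the shoelace formula its area is 4.52.

4.52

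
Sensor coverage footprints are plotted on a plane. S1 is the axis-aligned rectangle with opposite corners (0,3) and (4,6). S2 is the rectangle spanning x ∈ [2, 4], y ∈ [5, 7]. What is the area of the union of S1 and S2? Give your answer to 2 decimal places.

By inclusion–exclusion:
Individual areas: |S1| = 12, |S2| = 4.
|S1∩S2|: x∈[2,4], y∈[5,6] → 2·1 = 2.
|S1 ∪ S2| = 16 − 2 = 14.00.

14.00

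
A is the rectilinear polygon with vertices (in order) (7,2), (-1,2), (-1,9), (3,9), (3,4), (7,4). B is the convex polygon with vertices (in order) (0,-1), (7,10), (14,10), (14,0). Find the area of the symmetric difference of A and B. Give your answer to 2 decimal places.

|A| = 36, |B| = 108.5, |A∩B| = 8.9091.
|A △ B| = |A| + |B| − 2·|A∩B| = 36 + 108.5 − 17.8182 = 126.68.

126.68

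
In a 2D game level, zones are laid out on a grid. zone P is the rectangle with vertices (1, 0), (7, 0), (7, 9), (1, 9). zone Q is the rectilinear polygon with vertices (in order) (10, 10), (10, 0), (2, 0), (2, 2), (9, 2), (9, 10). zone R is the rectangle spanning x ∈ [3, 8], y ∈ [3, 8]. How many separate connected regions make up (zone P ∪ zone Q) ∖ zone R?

1

(zone P ∪ zone Q) ∖ zone R is a single connected region.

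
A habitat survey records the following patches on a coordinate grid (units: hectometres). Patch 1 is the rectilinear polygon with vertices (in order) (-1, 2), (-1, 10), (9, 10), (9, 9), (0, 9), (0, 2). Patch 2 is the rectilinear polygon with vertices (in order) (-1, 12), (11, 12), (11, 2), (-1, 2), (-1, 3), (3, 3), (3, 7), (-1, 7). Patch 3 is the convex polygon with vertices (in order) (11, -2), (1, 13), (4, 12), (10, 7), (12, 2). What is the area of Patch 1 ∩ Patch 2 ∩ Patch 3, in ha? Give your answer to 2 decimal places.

3.67

The intersection is the polygon with vertices (6.4,10), (7.6,9), (3.667,9), (3,10).
By the shoelace formula its area is 3.67.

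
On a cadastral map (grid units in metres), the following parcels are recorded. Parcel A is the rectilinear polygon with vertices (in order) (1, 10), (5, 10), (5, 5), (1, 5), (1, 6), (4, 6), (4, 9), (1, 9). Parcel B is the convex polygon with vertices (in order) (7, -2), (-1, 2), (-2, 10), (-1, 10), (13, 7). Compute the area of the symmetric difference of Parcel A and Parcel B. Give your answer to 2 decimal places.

|Parcel A| = 11, |Parcel B| = 108, |Parcel A∩Parcel B| = 7.5833.
|Parcel A △ Parcel B| = |Parcel A| + |Parcel B| − 2·|Parcel A∩Parcel B| = 11 + 108 − 15.1667 = 103.83.

103.83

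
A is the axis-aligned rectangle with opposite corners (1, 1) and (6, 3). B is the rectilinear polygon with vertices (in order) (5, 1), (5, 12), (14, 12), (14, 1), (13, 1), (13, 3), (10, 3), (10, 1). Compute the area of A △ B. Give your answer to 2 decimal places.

99.00

|A| = 10, |B| = 93, |A∩B| = 2.
|A △ B| = |A| + |B| − 2·|A∩B| = 10 + 93 − 4 = 99.00.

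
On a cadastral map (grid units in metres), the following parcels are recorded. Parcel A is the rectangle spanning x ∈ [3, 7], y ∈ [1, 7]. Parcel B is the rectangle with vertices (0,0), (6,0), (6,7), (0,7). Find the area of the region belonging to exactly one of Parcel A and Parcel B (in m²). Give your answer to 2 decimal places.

30.00

|Parcel A∩Parcel B|: x∈[3,6], y∈[1,7] → 3·6 = 18.
|Parcel A △ Parcel B| = |Parcel A| + |Parcel B| − 2·|Parcel A∩Parcel B| = 24 + 42 − 36 = 30.00.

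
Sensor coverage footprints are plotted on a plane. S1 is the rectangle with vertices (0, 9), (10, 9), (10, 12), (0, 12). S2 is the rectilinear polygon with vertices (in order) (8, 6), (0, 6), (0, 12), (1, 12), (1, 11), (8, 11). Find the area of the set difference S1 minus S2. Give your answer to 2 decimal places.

13.00

|S1| = 30, |S1∩S2| = 17.
|S1 ∖ S2| = |S1| − |S1∩S2| = 30 − 17 = 13.00.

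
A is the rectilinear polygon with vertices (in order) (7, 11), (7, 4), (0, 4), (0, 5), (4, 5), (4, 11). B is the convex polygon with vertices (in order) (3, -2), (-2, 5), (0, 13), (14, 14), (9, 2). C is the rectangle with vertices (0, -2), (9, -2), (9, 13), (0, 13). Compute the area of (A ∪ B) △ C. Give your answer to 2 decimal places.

61.10

|A ∪ B| = 159.5.
|(A ∪ B) ∩ C| = 116.7.
|(A ∪ B) △ C| = 159.5 + 135 − 233.4 = 61.10.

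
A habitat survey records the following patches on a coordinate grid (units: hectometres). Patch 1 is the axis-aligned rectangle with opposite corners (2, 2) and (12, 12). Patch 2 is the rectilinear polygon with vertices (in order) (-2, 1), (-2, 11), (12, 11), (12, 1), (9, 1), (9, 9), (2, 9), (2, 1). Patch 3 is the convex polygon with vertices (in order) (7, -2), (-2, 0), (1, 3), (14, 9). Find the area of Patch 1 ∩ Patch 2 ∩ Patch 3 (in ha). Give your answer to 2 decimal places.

11.42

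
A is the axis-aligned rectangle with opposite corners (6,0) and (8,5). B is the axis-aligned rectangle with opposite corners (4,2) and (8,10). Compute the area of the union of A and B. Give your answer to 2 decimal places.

36.00

By inclusion–exclusion:
Individual areas: |A| = 10, |B| = 32.
|A∩B|: x∈[6,8], y∈[2,5] → 2·3 = 6.
|A ∪ B| = 42 − 6 = 36.00.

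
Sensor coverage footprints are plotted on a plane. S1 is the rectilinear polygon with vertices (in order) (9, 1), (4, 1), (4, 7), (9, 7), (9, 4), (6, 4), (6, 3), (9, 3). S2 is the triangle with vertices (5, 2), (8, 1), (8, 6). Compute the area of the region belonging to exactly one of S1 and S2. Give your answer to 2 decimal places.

|S1| = 27, |S2| = 7.5, |S1∩S2| = 5.6667.
|S1 △ S2| = |S1| + |S2| − 2·|S1∩S2| = 27 + 7.5 − 11.3333 = 23.17.

23.17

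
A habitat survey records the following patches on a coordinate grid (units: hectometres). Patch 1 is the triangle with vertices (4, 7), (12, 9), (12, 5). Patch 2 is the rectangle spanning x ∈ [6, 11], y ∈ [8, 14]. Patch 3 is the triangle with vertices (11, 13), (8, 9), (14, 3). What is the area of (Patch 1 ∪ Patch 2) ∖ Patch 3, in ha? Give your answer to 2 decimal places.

31.00

|Patch 1 ∪ Patch 2| = 44.875.
|(Patch 1 ∪ Patch 2) ∩ Patch 3| = 13.875.
|(Patch 1 ∪ Patch 2) ∖ Patch 3| = 44.875 − 13.875 = 31.00.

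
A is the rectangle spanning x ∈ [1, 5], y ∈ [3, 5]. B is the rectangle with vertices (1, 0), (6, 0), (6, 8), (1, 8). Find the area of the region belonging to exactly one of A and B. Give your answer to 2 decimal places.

|A∩B|: x∈[1,5], y∈[3,5] → 4·2 = 8.
|A △ B| = |A| + |B| − 2·|A∩B| = 8 + 40 − 16 = 32.00.

32.00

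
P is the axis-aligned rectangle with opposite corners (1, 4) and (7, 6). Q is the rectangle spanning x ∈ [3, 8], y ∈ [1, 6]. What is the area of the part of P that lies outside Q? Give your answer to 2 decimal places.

4.00

|P∩Q|: x∈[3,7], y∈[4,6] → 4·2 = 8.
|P| = 12.
|P ∖ Q| = |P| − |P∩Q| = 12 − 8 = 4.00.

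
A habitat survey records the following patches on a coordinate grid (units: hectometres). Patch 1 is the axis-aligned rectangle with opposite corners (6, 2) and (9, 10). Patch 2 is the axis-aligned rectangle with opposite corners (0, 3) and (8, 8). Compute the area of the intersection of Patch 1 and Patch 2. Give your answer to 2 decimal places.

10.00

|Patch 1∩Patch 2|: x∈[6,8], y∈[3,8] → 2·5 = 10.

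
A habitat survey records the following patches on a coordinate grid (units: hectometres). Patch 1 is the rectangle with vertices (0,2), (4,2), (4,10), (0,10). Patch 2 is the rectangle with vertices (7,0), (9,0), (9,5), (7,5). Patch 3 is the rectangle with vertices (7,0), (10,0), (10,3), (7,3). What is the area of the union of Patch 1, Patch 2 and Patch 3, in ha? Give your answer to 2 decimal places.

45.00

By inclusion–exclusion:
Individual areas: |Patch 1| = 32, |Patch 2| = 10, |Patch 3| = 9.
|Patch 1∩Patch 2| = 0 (no overlap).
|Patch 1∩Patch 3| = 0 (no overlap).
|Patch 2∩Patch 3|: x∈[7,9], y∈[0,3] → 2·3 = 6.
|Patch 1∩Patch 2∩Patch 3| = 0.
|Patch 1 ∪ Patch 2 ∪ Patch 3| = 51 − 6 + 0 = 45.00.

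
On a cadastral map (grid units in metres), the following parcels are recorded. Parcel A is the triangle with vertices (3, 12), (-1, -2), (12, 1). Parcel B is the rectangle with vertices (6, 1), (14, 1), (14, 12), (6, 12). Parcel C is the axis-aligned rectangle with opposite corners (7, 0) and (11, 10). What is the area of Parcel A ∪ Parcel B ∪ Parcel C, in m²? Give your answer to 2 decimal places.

By inclusion–exclusion:
Individual areas: |Parcel A| = 85, |Parcel B| = 88, |Parcel C| = 40.
|Parcel A∩Parcel B| = 22.
|Parcel A∩Parcel C| = 17.3846.
|Parcel B∩Parcel C|: x∈[7,11], y∈[1,10] → 4·9 = 36.
|Parcel A∩Parcel B∩Parcel C| = 14.6667.
|Parcel A ∪ Parcel B ∪ Parcel C| = 213 − 75.3846 + 14.6667 = 152.28.

152.28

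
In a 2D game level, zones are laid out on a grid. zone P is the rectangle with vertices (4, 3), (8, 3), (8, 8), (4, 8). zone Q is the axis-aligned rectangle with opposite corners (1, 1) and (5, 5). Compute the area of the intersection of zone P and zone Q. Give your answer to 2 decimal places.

|zone P∩zone Q|: x∈[4,5], y∈[3,5] → 1·2 = 2.

2.00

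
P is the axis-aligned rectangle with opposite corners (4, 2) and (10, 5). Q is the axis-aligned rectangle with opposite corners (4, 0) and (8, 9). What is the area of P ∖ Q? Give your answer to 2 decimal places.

|P∩Q|: x∈[4,8], y∈[2,5] → 4·3 = 12.
|P| = 18.
|P ∖ Q| = |P| − |P∩Q| = 18 − 12 = 6.00.

6.00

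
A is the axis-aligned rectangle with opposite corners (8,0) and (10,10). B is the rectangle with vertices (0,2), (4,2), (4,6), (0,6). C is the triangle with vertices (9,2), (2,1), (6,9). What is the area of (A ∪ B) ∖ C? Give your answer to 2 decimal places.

32.51

|A ∪ B| = 36.
|(A ∪ B) ∩ C| = 3.4881.
|(A ∪ B) ∖ C| = 36 − 3.4881 = 32.51.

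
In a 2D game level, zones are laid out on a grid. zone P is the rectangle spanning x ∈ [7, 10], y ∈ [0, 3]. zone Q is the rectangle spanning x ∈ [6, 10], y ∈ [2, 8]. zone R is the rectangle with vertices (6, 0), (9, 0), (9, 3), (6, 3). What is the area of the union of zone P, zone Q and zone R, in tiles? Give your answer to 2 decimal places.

By inclusion–exclusion:
Individual areas: |zone P| = 9, |zone Q| = 24, |zone R| = 9.
|zone P∩zone Q|: x∈[7,10], y∈[2,3] → 3·1 = 3.
|zone P∩zone R|: x∈[7,9], y∈[0,3] → 2·3 = 6.
|zone Q∩zone R|: x∈[6,9], y∈[2,3] → 3·1 = 3.
|zone P∩zone Q∩zone R| = 2.
|zone P ∪ zone Q ∪ zone R| = 42 − 12 + 2 = 32.00.

32.00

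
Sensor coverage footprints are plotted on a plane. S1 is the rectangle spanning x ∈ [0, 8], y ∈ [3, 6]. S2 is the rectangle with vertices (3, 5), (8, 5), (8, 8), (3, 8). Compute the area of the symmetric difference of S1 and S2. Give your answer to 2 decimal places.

|S1∩S2|: x∈[3,8], y∈[5,6] → 5·1 = 5.
|S1 △ S2| = |S1| + |S2| − 2·|S1∩S2| = 24 + 15 − 10 = 29.00.

29.00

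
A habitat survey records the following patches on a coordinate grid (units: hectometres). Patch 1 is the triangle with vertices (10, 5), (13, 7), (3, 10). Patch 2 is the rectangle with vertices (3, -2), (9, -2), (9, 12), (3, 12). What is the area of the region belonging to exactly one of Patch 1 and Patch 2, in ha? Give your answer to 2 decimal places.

|Patch 1| = 14.5, |Patch 2| = 84, |Patch 1∩Patch 2| = 7.4571.
|Patch 1 △ Patch 2| = |Patch 1| + |Patch 2| − 2·|Patch 1∩Patch 2| = 14.5 + 84 − 14.9143 = 83.59.

83.59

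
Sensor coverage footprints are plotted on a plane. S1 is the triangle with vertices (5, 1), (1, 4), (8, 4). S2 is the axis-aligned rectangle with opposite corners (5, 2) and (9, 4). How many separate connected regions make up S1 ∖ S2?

S1 ∖ S2 is a single connected region.

1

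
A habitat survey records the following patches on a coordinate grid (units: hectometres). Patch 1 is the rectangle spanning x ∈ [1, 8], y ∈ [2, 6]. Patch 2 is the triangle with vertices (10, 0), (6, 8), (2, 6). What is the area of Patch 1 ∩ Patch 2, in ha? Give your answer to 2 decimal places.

12.33

The intersection is the polygon with vertices (8,2), (7.333,2), (2,6), (7,6), (8,4).
By the shoelace formula its area is 12.33.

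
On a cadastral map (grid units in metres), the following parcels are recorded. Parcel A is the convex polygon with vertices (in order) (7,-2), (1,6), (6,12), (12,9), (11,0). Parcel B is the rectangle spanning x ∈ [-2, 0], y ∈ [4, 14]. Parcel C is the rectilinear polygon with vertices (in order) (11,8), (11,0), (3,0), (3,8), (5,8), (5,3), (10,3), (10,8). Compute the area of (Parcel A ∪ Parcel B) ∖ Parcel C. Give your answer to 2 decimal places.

80.67

|Parcel A ∪ Parcel B| = 115.5.
|(Parcel A ∪ Parcel B) ∩ Parcel C| = 34.8333.
|(Parcel A ∪ Parcel B) ∖ Parcel C| = 115.5 − 34.8333 = 80.67.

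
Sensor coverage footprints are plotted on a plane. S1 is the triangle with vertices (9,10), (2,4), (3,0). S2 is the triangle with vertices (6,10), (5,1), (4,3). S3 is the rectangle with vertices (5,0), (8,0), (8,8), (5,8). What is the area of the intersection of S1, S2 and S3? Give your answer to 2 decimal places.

1.53

The intersection is the polygon with vertices (5.318,3.864), (5,3.333), (5,6.5), (5.027,6.595), (5.684,7.158).
By the shoelace formula its area is 1.53.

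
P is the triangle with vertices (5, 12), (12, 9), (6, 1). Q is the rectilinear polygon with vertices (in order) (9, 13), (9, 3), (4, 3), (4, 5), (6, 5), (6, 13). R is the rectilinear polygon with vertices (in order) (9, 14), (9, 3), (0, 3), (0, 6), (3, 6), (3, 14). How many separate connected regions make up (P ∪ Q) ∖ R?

2

(P ∪ Q) ∖ R splits into 2 disjoint pieces (area 7.9286, area 1.6818).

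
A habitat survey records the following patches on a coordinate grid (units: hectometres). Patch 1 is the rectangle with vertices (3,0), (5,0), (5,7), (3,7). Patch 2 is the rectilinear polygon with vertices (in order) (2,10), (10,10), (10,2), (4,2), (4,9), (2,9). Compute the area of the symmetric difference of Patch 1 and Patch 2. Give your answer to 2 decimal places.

|Patch 1| = 14, |Patch 2| = 50, |Patch 1∩Patch 2| = 5.
|Patch 1 △ Patch 2| = |Patch 1| + |Patch 2| − 2·|Patch 1∩Patch 2| = 14 + 50 − 10 = 54.00.

54.00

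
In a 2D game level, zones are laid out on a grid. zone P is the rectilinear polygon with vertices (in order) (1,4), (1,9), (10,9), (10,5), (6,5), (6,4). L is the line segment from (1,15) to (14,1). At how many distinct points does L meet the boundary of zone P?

The segment meets the boundary at (10,5.308), (6.571,9).

2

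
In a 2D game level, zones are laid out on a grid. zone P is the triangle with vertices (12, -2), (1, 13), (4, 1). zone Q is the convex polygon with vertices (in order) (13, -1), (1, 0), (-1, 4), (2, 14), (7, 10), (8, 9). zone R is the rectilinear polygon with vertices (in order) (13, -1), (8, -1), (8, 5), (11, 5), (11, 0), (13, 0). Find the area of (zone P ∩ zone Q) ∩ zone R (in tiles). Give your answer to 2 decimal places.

The region (zone P ∩ zone Q) ∩ zone R is the polygon with vertices (8.286,-0.607), (8,-0.5), (8,3.454), (11.154,-0.846).
By the shoelace formula its area is 6.36.

6.36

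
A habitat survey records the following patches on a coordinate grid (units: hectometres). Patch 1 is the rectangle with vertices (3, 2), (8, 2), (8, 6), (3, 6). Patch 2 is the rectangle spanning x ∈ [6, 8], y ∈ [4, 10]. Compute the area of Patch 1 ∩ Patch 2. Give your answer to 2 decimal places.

|Patch 1∩Patch 2|: x∈[6,8], y∈[4,6] → 2·2 = 4.

4.00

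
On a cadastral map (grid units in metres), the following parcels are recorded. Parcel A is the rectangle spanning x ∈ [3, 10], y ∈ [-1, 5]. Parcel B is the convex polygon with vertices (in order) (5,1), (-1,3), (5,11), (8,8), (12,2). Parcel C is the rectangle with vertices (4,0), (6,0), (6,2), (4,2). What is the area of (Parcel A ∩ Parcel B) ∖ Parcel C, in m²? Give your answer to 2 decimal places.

23.79

|Parcel A ∩ Parcel B| = 25.5476.
|(Parcel A ∩ Parcel B) ∩ Parcel C| = 1.7619.
|(Parcel A ∩ Parcel B) ∖ Parcel C| = 25.5476 − 1.7619 = 23.79.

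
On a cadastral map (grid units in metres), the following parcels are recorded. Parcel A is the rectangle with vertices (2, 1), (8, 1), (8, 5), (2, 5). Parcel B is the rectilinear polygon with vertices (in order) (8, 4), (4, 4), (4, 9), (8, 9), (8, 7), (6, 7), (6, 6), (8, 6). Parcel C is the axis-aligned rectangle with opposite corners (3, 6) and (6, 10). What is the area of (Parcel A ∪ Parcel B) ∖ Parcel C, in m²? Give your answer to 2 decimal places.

|Parcel A ∪ Parcel B| = 38.
|(Parcel A ∪ Parcel B) ∩ Parcel C| = 6.
|(Parcel A ∪ Parcel B) ∖ Parcel C| = 38 − 6 = 32.00.

32.00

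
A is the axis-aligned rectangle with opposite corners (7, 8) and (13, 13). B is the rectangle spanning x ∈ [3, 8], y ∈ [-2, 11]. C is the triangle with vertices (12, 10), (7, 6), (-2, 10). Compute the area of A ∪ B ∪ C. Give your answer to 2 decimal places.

98.46

By inclusion–exclusion:
Individual areas: |A| = 30, |B| = 65, |C| = 28.
|A∩B|: x∈[7,8], y∈[8,11] → 1·3 = 3.
|A∩C| = 7.5.
|B∩C| = 16.0444.
|A∩B∩C| = 2.
|A ∪ B ∪ C| = 123 − 26.5444 + 2 = 98.46.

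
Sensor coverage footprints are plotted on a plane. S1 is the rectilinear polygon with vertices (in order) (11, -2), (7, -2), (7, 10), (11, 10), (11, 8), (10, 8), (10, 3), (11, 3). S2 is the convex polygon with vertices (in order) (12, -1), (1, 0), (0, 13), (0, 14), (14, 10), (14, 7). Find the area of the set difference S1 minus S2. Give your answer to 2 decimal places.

|S1| = 43, |S1∩S2| = 37.9091.
|S1 ∖ S2| = |S1| − |S1∩S2| = 43 − 37.9091 = 5.09.

5.09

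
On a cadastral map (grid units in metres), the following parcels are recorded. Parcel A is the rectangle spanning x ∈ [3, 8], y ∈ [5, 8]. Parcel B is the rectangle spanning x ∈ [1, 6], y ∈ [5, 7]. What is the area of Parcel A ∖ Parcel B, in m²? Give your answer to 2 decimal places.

|Parcel A∩Parcel B|: x∈[3,6], y∈[5,7] → 3·2 = 6.
|Parcel A| = 15.
|Parcel A ∖ Parcel B| = |Parcel A| − |Parcel A∩Parcel B| = 15 − 6 = 9.00.

9.00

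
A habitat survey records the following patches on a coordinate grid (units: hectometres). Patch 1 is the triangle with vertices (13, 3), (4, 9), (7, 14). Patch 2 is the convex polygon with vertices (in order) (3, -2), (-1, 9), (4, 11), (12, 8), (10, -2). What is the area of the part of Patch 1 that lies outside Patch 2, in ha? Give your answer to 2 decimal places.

11.51

|Patch 1| = 31.5, |Patch 1∩Patch 2| = 19.9925.
|Patch 1 ∖ Patch 2| = |Patch 1| − |Patch 1∩Patch 2| = 31.5 − 19.9925 = 11.51.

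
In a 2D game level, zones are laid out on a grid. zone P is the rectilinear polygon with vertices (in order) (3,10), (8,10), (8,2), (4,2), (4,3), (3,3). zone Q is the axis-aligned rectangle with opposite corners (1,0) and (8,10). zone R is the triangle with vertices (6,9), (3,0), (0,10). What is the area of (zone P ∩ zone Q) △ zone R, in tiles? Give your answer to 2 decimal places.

42.00

|zone P ∩ zone Q| = 39.
|(zone P ∩ zone Q) ∩ zone R| = 12.75.
|(zone P ∩ zone Q) △ zone R| = 39 + 28.5 − 25.5 = 42.00.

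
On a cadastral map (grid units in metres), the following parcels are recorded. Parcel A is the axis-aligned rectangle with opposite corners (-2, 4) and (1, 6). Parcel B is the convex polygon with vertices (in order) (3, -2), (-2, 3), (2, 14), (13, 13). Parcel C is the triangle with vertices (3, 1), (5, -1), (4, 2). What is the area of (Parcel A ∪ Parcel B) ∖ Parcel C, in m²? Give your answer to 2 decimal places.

124.81

|Parcel A ∪ Parcel B| = 126.4545.
|(Parcel A ∪ Parcel B) ∩ Parcel C| = 1.6444.
|(Parcel A ∪ Parcel B) ∖ Parcel C| = 126.4545 − 1.6444 = 124.81.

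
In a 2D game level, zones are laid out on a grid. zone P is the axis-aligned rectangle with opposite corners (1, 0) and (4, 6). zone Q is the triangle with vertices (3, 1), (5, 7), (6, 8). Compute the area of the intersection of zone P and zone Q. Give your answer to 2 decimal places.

0.33

The intersection is the polygon with vertices (4,3.333), (3,1), (4,4).
By the shoelace formula its area is 0.33.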